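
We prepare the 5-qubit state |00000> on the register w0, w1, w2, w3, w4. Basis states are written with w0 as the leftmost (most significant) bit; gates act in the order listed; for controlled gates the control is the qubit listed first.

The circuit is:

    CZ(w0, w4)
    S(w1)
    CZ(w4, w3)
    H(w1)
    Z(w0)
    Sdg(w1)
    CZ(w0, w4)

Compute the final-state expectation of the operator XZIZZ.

The observable XZIZZ averages to 0.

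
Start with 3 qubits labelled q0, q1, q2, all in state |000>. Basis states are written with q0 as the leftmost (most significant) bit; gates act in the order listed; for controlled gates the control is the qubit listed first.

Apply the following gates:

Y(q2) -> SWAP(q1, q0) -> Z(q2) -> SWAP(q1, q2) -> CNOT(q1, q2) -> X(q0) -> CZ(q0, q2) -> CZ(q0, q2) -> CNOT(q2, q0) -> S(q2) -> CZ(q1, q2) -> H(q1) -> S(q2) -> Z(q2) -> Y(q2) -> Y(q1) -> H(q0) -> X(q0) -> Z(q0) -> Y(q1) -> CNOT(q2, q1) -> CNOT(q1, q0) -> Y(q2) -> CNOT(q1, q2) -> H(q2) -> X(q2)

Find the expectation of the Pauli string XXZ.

The observable XXZ averages to 1.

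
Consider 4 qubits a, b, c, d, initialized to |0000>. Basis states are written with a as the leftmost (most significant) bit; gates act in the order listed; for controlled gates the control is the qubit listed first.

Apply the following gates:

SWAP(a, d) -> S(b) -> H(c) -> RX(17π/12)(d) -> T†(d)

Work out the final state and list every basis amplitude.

After the circuit, the state carries amplitude -sqrt(6*sqrt(2) + 12)/8 + sqrt(4 - 2*sqrt(2))/8 on |0000>, (-sqrt(2*sqrt(2) + 4)/8 - sqrt(12 - 6*sqrt(2))/8)*exp(I*pi/4) on |0001>, -sqrt(6*sqrt(2) + 12)/8 + sqrt(4 - 2*sqrt(2))/8 on |0010>, (-sqrt(2*sqrt(2) + 4)/8 - sqrt(12 - 6*sqrt(2))/8)*exp(I*pi/4) on |0011>, and 0 on every other basis state.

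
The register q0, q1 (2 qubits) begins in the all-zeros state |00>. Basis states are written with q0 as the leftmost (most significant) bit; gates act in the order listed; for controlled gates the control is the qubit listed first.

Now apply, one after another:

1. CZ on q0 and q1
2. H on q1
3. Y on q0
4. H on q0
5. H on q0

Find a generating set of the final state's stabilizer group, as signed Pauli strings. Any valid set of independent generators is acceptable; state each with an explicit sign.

One valid set of independent stabilizer generators is +IX, -ZI (any independent generating set of the same group is equally correct). Key observation: the block from step 4 through step 5 cancels to the identity and can be dropped.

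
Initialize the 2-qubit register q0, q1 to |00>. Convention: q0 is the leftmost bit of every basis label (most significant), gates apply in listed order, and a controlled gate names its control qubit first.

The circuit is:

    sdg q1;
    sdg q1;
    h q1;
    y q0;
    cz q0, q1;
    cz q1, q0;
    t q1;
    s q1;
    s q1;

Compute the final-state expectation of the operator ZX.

In the final state, ZX has expectation sqrt(2)/2.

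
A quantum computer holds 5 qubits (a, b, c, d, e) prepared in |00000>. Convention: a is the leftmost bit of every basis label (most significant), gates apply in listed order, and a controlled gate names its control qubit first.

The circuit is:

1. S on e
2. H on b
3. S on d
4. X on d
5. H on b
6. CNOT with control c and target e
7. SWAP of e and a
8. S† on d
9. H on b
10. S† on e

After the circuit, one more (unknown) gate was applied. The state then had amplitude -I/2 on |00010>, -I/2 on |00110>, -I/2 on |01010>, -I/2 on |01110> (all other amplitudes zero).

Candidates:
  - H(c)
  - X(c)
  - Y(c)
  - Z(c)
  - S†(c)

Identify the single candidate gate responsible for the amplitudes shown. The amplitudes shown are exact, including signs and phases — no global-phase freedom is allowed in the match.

The applied gate was H(c).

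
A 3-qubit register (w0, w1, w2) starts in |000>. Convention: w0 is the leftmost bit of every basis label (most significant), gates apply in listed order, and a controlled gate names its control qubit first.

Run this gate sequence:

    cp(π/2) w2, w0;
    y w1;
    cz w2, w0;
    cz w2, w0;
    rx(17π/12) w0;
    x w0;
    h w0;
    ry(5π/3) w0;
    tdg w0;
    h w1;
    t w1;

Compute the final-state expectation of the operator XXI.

The expectation value of XXI is -3*sqrt(6)/16 - sqrt(2)/16. Key observation: gates 3-4 undo each other exactly, leaving only the rest of the circuit to track.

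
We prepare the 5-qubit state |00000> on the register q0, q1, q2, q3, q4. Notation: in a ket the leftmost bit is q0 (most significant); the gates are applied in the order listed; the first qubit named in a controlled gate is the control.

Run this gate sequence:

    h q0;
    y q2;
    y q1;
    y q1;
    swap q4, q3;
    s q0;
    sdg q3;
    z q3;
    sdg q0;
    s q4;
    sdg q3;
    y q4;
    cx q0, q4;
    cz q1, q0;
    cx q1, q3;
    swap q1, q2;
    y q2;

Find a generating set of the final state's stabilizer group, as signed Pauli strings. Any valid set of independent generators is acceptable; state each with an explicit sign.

One valid set of independent stabilizer generators is +XIIIX, -ZIIIZ, -IZIII, -IIZII, +IIIZI (any independent generating set of the same group is equally correct).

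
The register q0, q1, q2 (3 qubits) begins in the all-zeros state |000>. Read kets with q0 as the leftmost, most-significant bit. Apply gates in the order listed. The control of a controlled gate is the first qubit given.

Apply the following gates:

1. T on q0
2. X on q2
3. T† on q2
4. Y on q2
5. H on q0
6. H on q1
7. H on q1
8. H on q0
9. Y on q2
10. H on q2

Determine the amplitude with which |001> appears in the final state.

|001> carries amplitude sqrt(2)*exp(3*I*pi/4)/2 in the final state. Key observation: the block from step 4 through step 9 cancels to the identity and can be dropped.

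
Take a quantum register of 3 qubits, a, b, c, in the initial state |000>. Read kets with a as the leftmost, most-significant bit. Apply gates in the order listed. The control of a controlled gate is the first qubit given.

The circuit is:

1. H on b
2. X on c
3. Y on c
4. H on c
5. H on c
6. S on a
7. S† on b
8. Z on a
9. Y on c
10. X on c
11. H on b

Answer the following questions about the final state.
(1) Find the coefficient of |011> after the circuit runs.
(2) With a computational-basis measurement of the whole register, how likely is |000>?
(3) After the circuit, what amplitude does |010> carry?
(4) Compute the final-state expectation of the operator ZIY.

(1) |011> carries amplitude 0 in the final state.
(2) A full measurement returns |000> with probability 1/2.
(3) The amplitude on |010> is 1/2 + I/2.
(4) The expectation value of ZIY is 0.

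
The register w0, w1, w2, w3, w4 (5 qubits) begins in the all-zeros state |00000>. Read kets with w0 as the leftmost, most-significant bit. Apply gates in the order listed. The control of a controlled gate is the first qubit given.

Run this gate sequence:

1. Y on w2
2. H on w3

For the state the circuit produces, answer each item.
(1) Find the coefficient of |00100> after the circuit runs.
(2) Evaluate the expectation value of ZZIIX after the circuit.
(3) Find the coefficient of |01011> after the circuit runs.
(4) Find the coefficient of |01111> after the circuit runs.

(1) The final state's coefficient on |00100> equals sqrt(2)*I/2.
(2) In the final state, ZZIIX has expectation 0.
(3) |01011> carries amplitude 0 in the final state.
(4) |01111> carries amplitude 0 in the final state.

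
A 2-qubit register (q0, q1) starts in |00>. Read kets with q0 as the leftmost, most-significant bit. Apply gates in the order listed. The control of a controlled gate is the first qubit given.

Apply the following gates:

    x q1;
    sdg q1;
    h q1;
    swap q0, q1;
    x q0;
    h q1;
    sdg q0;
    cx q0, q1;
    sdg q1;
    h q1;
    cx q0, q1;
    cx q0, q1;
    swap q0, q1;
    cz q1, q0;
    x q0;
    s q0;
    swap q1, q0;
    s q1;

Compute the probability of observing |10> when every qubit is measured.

A full measurement returns |10> with probability 1/4.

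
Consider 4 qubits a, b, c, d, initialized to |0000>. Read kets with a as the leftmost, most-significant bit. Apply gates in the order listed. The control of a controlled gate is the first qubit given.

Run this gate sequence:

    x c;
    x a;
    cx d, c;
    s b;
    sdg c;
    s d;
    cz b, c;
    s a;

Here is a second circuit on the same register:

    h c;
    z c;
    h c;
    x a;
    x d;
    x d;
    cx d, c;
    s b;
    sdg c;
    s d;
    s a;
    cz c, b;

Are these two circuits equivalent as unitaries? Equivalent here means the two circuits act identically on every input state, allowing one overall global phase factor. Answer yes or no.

Yes — the two circuits implement the same unitary up to a global phase.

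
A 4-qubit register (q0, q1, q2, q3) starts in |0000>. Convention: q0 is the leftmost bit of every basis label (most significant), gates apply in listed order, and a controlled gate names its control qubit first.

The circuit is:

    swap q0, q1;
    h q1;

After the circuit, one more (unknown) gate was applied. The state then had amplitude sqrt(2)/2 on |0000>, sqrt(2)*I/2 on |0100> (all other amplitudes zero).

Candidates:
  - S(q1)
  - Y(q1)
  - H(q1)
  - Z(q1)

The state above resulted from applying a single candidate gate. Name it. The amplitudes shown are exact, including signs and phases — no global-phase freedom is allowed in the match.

The applied gate was S(q1).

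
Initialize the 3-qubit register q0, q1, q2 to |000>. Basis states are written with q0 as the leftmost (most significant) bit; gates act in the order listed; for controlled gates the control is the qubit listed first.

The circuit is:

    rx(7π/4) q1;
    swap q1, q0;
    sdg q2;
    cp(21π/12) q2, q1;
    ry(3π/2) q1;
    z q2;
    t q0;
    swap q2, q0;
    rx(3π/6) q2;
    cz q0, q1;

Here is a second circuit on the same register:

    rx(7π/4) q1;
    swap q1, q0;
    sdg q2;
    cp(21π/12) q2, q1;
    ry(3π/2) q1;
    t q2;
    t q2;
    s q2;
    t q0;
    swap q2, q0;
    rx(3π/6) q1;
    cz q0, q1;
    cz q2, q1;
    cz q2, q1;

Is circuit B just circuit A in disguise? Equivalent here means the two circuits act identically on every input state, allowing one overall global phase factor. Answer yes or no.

No: there is an input state on which the two circuits produce genuinely different outputs (not merely differing by a phase).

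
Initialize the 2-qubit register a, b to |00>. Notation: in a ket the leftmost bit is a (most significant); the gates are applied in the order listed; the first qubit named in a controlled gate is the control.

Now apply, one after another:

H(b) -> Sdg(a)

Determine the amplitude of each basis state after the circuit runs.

The final amplitudes are sqrt(2)/2 on |00>, sqrt(2)/2 on |01>, 0 on |10>, 0 on |11>.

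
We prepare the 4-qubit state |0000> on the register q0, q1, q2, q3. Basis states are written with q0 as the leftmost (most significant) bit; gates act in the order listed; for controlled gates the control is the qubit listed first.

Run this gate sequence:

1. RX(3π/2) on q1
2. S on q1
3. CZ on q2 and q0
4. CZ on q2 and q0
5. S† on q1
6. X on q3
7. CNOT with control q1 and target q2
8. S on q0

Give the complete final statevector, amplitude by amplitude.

After the circuit, the state carries amplitude -sqrt(2)/2 on |0001>, -sqrt(2)*I/2 on |0111>, and 0 on every other basis state. Key observation: steps 2-5 multiply out to the identity, so the circuit reduces to the remaining gates.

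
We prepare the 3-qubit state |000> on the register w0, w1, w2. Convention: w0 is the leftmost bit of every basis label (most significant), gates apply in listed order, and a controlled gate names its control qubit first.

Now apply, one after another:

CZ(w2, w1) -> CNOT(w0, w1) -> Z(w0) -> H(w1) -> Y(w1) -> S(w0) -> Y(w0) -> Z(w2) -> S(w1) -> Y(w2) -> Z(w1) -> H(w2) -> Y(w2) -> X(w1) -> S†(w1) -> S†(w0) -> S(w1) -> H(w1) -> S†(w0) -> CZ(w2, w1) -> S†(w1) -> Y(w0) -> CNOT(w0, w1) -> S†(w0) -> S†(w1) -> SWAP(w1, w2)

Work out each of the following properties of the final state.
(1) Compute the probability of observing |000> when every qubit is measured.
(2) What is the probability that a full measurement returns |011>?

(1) Outcome |000> occurs with probability 1/4.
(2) Outcome |011> occurs with probability 1/4.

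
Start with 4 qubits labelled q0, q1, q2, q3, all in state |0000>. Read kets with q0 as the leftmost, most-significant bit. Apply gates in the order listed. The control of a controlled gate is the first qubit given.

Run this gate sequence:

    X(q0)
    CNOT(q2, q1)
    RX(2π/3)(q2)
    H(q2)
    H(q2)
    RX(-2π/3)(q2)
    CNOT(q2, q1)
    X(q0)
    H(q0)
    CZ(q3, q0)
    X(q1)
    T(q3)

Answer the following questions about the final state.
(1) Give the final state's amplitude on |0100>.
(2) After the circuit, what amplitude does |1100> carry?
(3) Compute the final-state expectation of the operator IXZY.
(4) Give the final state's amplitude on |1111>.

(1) The amplitude on |0100> is sqrt(2)/2.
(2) The final state's coefficient on |1100> equals sqrt(2)/2.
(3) The expectation value of IXZY is 0.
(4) The final state's coefficient on |1111> equals 0.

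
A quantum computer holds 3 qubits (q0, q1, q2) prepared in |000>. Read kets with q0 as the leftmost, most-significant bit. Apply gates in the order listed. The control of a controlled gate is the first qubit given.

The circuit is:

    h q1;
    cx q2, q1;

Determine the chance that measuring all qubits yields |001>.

The probability of measuring |001> is 0.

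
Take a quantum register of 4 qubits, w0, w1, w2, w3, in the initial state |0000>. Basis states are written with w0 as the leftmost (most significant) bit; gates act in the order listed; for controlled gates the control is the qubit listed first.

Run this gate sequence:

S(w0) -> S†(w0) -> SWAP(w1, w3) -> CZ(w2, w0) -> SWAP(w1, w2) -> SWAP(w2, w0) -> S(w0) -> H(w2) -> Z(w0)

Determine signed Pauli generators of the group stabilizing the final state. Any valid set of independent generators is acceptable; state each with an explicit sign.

The final state is stabilized by the group generated by +IIXI, +ZIII, +IZII, +IIIZ; other independent generating sets are equally valid. Key observation: gates 1-2 undo each other exactly, leaving only the rest of the circuit to track.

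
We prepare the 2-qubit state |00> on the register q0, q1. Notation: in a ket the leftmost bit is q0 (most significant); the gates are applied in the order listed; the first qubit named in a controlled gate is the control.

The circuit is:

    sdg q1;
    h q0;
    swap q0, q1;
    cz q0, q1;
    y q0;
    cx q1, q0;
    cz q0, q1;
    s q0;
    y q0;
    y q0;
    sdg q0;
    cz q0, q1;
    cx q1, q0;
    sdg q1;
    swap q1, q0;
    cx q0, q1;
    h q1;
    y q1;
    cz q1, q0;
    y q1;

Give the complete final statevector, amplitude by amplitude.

The resulting statevector has amplitude I/2 on |00>, -I/2 on |01>, -1/2 on |10>, 1/2 on |11>. Key observation: gates 6-13 undo each other exactly, leaving only the rest of the circuit to track.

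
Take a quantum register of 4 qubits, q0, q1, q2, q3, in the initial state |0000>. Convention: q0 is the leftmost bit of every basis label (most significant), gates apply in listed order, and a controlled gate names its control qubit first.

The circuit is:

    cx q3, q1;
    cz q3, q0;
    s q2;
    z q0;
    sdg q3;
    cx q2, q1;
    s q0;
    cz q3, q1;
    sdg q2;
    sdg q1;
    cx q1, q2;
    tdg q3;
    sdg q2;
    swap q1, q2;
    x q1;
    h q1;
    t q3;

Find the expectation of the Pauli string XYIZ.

In the final state, XYIZ has expectation 0.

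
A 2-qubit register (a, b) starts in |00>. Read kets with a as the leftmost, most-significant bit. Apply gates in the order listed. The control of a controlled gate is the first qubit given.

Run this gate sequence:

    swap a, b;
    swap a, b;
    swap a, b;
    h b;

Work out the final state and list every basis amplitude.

After the circuit, the state carries amplitude sqrt(2)/2 on |00>, sqrt(2)/2 on |01>, 0 on |10>, 0 on |11>.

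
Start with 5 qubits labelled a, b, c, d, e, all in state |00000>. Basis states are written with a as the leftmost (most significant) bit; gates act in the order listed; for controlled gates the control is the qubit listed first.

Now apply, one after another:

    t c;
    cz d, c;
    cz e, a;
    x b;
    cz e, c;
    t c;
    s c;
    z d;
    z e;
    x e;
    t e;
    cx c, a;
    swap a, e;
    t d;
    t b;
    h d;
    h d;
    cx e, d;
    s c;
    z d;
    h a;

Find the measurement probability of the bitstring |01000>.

The probability of measuring |01000> is 1/2. Key observation: gates 16-17 undo each other exactly, leaving only the rest of the circuit to track.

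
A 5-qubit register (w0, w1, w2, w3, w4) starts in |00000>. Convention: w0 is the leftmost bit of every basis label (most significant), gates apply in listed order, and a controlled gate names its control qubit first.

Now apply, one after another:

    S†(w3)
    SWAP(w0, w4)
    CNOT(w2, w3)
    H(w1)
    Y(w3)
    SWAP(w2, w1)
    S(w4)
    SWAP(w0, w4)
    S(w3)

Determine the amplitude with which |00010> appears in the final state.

The final state's coefficient on |00010> equals -sqrt(2)/2.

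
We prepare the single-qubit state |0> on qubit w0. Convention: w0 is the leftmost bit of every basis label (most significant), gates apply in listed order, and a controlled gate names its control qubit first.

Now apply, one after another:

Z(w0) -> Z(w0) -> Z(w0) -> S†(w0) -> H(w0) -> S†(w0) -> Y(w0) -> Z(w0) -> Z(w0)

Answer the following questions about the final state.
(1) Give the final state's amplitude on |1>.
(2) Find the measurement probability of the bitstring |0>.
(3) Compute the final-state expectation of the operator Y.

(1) The final state's coefficient on |1> equals sqrt(2)*I/2.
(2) A full measurement returns |0> with probability 1/2.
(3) The expectation value of Y is -1.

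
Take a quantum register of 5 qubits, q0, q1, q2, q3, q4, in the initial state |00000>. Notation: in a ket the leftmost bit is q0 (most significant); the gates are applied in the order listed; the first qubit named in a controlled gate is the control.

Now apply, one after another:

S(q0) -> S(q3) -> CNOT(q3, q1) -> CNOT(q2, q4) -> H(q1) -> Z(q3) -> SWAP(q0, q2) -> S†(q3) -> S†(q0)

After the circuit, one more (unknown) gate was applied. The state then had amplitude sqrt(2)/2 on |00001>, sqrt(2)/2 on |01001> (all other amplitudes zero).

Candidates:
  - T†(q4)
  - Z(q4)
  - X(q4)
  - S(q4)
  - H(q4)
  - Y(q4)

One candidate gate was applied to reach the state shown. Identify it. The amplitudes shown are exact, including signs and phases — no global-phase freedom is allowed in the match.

The applied gate was X(q4).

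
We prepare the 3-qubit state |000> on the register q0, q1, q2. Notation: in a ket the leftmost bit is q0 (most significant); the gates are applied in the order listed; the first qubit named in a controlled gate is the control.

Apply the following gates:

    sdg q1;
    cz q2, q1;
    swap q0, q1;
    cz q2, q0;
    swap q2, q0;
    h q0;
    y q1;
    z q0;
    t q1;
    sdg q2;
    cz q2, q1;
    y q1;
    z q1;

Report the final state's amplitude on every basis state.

The resulting statevector has amplitude sqrt(2)*exp(I*pi/4)/2 on |000>, -sqrt(2)*exp(I*pi/4)/2 on |100>, and 0 on every other basis state.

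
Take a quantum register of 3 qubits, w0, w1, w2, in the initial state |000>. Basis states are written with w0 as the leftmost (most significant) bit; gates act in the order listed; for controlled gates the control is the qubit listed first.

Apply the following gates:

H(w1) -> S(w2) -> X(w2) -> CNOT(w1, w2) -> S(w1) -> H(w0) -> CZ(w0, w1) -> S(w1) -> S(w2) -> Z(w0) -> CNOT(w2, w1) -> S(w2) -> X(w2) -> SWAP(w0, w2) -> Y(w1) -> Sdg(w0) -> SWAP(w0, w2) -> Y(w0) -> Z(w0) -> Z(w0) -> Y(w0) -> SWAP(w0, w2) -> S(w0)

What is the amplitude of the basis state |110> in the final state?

|110> carries amplitude 0 in the final state. Key observation: steps 16-23 multiply out to the identity, so the circuit reduces to the remaining gates.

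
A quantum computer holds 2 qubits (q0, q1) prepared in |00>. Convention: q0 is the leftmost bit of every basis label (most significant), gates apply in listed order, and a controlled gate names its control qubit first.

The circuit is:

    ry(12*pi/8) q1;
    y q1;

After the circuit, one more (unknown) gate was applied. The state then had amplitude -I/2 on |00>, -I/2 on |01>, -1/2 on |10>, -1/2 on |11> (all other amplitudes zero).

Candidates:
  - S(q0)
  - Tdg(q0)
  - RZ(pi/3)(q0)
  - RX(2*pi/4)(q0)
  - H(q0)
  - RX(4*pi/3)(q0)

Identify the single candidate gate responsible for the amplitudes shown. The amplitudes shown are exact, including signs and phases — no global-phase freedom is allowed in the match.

The applied gate was RX(2*pi/4)(q0).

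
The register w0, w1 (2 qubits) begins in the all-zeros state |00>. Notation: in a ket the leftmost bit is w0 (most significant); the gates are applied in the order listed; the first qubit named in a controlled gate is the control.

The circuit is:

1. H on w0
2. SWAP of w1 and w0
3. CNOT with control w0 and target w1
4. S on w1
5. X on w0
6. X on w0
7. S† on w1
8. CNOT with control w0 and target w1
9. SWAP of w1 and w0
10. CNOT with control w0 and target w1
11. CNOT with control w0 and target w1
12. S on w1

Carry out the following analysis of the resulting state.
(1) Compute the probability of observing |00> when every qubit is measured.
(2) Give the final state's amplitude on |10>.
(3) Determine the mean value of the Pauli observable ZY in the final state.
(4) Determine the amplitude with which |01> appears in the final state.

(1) A full measurement returns |00> with probability 1/2. Key observation: the block from step 2 through step 9 cancels to the identity and can be dropped.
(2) |10> carries amplitude sqrt(2)/2 in the final state.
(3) The expectation value of ZY is 0.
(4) The amplitude on |01> is 0.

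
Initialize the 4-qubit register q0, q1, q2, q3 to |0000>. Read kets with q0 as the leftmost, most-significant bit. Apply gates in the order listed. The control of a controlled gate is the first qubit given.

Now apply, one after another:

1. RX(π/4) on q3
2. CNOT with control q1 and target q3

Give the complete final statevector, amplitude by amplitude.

The final amplitudes are sqrt(sqrt(2) + 2)/2 on |0000>, -I*sqrt(2 - sqrt(2))/2 on |0001>, and 0 on every other basis state.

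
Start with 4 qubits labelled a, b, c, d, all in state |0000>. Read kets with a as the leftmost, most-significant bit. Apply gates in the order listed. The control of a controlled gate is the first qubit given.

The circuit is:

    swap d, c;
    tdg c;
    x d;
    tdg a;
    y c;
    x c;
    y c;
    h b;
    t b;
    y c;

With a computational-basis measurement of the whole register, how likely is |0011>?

A full measurement returns |0011> with probability 0.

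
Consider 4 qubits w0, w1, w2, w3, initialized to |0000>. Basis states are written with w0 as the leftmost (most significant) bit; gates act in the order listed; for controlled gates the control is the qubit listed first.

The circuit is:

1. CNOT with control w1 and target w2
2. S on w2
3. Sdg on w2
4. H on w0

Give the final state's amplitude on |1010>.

|1010> carries amplitude 0 in the final state.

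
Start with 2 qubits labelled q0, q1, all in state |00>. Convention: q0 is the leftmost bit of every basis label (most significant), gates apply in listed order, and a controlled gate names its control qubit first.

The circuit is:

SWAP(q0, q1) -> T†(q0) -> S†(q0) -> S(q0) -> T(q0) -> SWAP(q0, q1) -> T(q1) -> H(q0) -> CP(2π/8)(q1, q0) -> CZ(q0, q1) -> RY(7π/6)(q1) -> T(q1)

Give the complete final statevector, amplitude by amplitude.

The final amplitudes are 1/4 - sqrt(3)/4 on |00>, exp(I*pi/4)/4 + sqrt(3)*exp(I*pi/4)/4 on |01>, 1/4 - sqrt(3)/4 on |10>, exp(I*pi/4)/4 + sqrt(3)*exp(I*pi/4)/4 on |11>.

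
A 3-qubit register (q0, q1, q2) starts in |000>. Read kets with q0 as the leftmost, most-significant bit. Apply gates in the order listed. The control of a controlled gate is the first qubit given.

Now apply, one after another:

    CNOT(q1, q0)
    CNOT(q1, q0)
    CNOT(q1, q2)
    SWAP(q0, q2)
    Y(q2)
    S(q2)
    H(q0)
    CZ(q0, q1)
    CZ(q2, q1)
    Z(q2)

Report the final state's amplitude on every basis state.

After the circuit, the state carries amplitude sqrt(2)/2 on |001>, sqrt(2)/2 on |101>, and 0 on every other basis state. Key observation: steps 1-2 multiply out to the identity, so the circuit reduces to the remaining gates.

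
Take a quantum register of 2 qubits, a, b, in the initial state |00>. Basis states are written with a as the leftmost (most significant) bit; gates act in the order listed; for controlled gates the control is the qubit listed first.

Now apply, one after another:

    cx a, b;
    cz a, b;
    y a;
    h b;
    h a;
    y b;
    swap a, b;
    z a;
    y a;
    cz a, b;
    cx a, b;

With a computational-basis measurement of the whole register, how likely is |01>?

The probability of measuring |01> is 1/4.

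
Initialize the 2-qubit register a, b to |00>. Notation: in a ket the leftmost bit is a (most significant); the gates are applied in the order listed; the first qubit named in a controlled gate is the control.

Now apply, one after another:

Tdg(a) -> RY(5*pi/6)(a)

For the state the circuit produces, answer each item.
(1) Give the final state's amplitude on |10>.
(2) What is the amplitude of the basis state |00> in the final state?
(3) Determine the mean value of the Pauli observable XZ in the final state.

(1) The amplitude on |10> is sqrt(2)/4 + sqrt(6)/4.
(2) The final state's coefficient on |00> equals -sqrt(2)/4 + sqrt(6)/4.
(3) In the final state, XZ has expectation 1/2.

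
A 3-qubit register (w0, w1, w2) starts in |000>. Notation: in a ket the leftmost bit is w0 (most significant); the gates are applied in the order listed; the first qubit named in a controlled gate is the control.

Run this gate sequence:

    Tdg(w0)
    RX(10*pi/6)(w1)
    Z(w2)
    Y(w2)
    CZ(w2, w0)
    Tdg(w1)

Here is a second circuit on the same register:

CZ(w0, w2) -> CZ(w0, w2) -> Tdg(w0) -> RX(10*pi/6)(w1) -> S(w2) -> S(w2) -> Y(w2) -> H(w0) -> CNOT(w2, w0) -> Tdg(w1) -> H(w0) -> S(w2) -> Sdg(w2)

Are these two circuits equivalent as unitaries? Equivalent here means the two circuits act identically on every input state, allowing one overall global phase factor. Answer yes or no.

Yes — the two circuits implement the same unitary up to a global phase.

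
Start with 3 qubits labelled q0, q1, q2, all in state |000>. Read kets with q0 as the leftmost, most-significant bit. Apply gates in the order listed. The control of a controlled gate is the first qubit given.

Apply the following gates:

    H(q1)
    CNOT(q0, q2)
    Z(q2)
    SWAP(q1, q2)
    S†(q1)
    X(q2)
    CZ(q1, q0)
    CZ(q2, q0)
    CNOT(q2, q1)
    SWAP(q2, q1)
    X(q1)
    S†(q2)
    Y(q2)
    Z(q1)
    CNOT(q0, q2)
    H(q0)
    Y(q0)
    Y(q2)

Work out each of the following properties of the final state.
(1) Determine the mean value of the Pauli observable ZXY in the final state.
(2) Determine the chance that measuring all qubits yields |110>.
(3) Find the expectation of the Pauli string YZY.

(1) The expectation value of ZXY is 0.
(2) Outcome |110> occurs with probability 1/4.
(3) In the final state, YZY has expectation 0.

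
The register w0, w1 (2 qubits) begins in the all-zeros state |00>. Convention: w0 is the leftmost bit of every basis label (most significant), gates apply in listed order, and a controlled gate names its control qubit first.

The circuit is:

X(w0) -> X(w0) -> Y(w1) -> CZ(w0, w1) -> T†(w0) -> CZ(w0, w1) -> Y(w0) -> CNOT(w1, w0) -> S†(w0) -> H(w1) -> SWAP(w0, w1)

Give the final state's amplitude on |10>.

The amplitude on |10> is sqrt(2)/2.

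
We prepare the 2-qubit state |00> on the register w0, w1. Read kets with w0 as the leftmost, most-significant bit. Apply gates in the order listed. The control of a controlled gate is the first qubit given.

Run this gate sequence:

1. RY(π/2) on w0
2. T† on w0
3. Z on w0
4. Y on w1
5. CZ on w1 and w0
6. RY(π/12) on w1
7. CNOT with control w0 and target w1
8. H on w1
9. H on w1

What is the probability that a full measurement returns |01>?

The probability of measuring |01> is sqrt(2)/16 + sqrt(6)/16 + 1/4.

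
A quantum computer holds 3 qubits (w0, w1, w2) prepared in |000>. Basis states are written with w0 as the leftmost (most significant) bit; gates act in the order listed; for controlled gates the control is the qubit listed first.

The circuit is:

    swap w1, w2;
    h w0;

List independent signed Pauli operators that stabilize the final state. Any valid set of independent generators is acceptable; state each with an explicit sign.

The stabilizer group can be generated by +XII, +IZI, +IIZ, among other valid generating sets.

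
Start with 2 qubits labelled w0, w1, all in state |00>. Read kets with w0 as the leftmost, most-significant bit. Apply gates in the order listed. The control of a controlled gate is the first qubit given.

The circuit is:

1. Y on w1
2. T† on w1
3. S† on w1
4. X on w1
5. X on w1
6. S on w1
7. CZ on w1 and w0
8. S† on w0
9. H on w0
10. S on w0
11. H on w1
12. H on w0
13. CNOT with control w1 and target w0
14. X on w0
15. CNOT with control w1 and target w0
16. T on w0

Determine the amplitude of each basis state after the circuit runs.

The resulting statevector has amplitude 1/2 on |00>, -1/2 on |01>, sqrt(2)*(-1 + I)/4 on |10>, sqrt(2)*(1 - I)/4 on |11>. Key observation: the block from step 3 through step 6 cancels to the identity and can be dropped.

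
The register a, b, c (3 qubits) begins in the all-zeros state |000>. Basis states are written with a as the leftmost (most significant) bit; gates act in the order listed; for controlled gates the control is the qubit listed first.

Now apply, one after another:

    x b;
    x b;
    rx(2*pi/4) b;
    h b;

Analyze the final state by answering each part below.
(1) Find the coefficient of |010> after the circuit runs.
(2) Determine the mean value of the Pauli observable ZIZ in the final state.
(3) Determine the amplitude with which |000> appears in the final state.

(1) The final state's coefficient on |010> equals 1/2 + I/2. Key observation: steps 1-2 multiply out to the identity, so the circuit reduces to the remaining gates.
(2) The expectation value of ZIZ is 1.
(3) The final state's coefficient on |000> equals 1/2 - I/2.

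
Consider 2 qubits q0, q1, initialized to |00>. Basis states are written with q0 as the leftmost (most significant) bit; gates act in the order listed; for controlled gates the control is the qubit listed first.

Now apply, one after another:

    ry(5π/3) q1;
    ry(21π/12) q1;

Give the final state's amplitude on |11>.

The amplitude on |11> is 0.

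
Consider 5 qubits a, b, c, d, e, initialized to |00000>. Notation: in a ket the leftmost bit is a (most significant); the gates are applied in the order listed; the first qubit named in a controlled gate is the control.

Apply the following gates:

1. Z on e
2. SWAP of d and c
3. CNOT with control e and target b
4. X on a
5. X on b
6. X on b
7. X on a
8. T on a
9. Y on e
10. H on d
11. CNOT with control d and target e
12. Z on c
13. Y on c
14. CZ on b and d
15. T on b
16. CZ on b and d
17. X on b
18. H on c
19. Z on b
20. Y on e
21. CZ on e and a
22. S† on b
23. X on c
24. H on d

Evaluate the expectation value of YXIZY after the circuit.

The observable YXIZY averages to 0. Key observation: gates 4-7 undo each other exactly, leaving only the rest of the circuit to track.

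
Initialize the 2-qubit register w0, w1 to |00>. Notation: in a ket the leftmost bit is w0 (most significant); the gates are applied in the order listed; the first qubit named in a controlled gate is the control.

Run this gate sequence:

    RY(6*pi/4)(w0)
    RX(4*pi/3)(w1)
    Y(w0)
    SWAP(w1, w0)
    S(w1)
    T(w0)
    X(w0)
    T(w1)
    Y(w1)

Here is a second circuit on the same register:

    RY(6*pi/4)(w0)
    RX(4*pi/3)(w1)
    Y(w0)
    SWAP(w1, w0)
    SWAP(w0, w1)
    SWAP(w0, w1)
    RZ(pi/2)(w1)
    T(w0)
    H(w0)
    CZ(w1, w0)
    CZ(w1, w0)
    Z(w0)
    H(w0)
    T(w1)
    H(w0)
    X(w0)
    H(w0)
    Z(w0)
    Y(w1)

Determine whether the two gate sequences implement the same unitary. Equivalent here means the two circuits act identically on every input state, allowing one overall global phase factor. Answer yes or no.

Yes: on every input state the two circuits agree up to one overall phase factor.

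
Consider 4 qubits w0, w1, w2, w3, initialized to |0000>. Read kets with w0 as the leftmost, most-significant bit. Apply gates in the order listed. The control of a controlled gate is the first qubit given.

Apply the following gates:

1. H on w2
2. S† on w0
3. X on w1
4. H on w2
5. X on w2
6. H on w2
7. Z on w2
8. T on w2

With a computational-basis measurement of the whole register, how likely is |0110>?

The probability of measuring |0110> is 1/2. Key observation: gates 4-7 undo each other exactly, leaving only the rest of the circuit to track.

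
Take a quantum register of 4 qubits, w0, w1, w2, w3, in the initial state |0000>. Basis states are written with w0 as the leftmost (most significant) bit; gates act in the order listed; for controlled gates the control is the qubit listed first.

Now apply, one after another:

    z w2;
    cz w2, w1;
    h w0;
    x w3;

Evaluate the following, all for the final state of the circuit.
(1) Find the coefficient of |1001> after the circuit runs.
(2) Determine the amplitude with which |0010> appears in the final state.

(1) The amplitude on |1001> is sqrt(2)/2.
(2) The amplitude on |0010> is 0.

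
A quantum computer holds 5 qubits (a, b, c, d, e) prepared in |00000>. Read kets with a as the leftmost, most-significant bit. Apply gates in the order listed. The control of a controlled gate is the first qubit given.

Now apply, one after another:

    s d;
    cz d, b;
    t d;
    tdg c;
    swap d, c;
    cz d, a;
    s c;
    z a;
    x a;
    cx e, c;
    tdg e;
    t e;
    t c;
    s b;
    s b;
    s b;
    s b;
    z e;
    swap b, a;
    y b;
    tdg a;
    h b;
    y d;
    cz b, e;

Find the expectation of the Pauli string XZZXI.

The expectation value of XZZXI is 0. Key observation: gates 14-17 undo each other exactly, leaving only the rest of the circuit to track.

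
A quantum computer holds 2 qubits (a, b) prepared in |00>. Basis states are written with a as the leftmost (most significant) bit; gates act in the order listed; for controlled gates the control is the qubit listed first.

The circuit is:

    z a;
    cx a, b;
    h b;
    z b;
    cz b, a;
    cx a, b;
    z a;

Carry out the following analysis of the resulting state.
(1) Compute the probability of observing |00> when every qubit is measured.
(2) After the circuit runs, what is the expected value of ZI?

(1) Outcome |00> occurs with probability 1/2.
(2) The observable ZI averages to 1.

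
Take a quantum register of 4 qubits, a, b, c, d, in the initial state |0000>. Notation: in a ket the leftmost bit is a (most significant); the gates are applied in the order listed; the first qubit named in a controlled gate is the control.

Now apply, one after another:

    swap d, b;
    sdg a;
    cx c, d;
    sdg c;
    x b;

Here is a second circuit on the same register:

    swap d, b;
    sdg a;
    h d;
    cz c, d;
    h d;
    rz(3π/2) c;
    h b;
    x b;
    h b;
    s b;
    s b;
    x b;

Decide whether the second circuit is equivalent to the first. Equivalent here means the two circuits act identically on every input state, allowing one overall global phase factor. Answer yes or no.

Yes — the two circuits implement the same unitary up to a global phase.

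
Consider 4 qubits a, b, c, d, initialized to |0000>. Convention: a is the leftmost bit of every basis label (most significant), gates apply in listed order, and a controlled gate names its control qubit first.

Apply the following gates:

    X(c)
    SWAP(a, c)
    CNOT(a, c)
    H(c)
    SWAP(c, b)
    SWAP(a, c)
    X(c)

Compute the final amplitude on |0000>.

|0000> carries amplitude sqrt(2)/2 in the final state.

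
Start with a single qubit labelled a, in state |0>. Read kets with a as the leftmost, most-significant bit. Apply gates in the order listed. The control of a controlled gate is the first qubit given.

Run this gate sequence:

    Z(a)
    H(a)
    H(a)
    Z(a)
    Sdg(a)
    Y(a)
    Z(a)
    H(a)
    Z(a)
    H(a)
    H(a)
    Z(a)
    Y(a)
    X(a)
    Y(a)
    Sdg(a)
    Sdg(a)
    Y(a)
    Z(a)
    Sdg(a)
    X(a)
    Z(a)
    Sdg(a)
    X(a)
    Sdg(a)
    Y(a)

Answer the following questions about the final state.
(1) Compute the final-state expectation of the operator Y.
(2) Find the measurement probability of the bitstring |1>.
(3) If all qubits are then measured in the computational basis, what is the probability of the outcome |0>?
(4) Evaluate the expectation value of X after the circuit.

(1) The expectation value of Y is 1.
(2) A full measurement returns |1> with probability 1/2.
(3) Outcome |0> occurs with probability 1/2.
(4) The expectation value of X is 0.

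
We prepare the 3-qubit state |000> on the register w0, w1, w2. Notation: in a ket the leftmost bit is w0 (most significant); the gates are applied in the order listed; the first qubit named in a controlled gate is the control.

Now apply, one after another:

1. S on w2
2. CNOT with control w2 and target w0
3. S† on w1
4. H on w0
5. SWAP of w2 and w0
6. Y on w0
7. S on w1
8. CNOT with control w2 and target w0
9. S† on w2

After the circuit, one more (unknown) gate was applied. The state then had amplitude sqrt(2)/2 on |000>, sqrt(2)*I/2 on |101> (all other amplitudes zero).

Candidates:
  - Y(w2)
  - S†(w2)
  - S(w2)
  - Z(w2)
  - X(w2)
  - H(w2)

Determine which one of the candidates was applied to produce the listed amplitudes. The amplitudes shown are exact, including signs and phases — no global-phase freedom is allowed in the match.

The unique candidate consistent with the amplitudes is X(w2).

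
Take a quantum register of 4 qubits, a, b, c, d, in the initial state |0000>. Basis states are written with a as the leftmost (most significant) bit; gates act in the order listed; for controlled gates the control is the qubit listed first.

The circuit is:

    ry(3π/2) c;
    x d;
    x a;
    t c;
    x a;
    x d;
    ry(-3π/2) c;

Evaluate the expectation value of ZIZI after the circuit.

The observable ZIZI averages to sqrt(2)/2.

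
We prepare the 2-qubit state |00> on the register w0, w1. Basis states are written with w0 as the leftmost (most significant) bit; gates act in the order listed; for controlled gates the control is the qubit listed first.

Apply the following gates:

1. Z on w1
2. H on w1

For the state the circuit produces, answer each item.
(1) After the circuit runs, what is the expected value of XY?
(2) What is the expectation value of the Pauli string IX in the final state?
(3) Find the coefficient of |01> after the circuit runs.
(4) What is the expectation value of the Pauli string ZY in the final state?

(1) In the final state, XY has expectation 0.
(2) The expectation value of IX is 1.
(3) The final state's coefficient on |01> equals sqrt(2)/2.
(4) The expectation value of ZY is 0.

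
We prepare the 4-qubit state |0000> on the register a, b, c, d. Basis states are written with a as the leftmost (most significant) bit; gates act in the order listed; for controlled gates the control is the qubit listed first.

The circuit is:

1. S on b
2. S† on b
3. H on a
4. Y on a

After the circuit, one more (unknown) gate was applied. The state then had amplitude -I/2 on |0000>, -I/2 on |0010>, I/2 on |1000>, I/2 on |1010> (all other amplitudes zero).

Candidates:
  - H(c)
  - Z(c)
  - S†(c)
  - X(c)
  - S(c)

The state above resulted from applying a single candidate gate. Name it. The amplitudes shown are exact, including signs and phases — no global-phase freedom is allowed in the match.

It was H(c) that produced the state shown.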